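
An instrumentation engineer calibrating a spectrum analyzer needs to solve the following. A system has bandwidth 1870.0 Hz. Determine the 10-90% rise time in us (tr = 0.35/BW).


Rise time from bandwidth relationship:
tr = 0.35 / BW
   = 0.35 / 1870.0
   = 0.0001871657754 s
   = 187.1658 us

187.1658 us


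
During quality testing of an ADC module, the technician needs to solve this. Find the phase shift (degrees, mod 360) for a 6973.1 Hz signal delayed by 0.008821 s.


Phase shift from frequency and time delay:
phi = 360 * f * t_delay
    = 360 * 6973.1 * 0.008821
    = 22143.5 degrees
    mod 360 = 183.5 degrees

183.5 degrees


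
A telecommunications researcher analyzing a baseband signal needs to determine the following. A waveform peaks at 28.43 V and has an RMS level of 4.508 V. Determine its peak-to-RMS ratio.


Crest factor is the ratio of peak to RMS:
CF = V_peak / V_rms
   = 28.43 / 4.508
   = 6.3066

6.3066


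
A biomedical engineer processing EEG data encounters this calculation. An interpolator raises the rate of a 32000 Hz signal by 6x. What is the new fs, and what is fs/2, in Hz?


Step 1 — output sample rate after interpolation by L:
fs_out = L * fs_in = 6 * 32000 = 192000 Hz

Step 2 — Nyquist frequency of the output stream:
f_Nyq = fs_out / 2 = 192000 / 2 = 96000.0 Hz

fs_out = 192000 Hz; f_Nyquist = 96000.0 Hz


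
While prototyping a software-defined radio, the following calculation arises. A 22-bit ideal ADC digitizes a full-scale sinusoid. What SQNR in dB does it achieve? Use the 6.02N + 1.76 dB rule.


Theoretical SNR for a full-scale sinusoid:
SNR = 6.02 * N + 1.76
    = 6.02 * 22 + 1.76
    = 132.44 + 1.76
    = 134.2 dB

134.2 dB


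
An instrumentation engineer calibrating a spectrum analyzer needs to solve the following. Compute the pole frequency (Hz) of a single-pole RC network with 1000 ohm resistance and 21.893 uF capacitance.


Cutoff frequency of a first-order RC filter:
fc = 1 / (2 * pi * R * C)
C = 21.893 uF = 2.1893e-05 F
fc = 1 / (2 * pi * 1000 * 2.1893e-05)
   = 1 / 0.13755777593008
   = 7.269673 Hz

7.269673 Hz


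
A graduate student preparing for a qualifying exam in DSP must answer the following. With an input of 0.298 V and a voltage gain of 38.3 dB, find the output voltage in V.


Output voltage from dB gain:
V_out = V_in * 10^(gain_dB / 20)
      = 0.298 * 10^(38.3 / 20)
      = 0.298 * 82.224265
      = 24.5028 V

24.5028 V


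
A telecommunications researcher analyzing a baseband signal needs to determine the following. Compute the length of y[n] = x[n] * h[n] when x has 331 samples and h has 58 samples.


Linear convolution output length:
L = N + M - 1
  = 331 + 58 - 1
  = 388 samples

388


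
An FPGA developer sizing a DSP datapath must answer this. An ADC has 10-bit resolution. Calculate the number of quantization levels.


Number of quantization levels = 2^N
= 2^10
= 1024

1024


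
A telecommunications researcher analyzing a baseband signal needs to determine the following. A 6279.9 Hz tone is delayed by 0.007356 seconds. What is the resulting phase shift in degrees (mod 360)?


Phase shift from frequency and time delay:
phi = 360 * f * t_delay
    = 360 * 6279.9 * 0.007356
    = 16630.18 degrees
    mod 360 = 70.18 degrees

70.18 degrees


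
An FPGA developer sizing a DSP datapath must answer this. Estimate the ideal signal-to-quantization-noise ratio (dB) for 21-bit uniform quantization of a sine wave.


Theoretical SNR for a full-scale sinusoid:
SNR = 6.02 * N + 1.76
    = 6.02 * 21 + 1.76
    = 126.42 + 1.76
    = 128.18 dB

128.18 dB


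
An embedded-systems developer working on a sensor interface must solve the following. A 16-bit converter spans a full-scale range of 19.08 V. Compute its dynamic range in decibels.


Dynamic range from full-scale to LSB:
V_min = V_max / 2^bits = 19.08 / 2^16
DR = 20 * log10(V_max / V_min)
   = 20 * log10(2^16)
   = 20 * 16 * log10(2)
   = 96.33 dB

96.33 dB


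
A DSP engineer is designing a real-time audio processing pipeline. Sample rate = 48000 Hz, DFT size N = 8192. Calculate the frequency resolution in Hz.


DFT frequency resolution:
df = fs / N
   = 48000 / 8192
   = 5.8594 Hz

5.8594 Hz


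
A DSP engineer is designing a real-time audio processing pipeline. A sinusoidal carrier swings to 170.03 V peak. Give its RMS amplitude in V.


RMS voltage for a sinusoidal waveform:
V_rms = V_peak / sqrt(2)
      = 170.03 / 1.414214
      = 120.229 V

120.229 V


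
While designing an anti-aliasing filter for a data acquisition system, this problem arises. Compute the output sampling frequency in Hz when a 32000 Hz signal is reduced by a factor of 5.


Decimation reduces the sample rate:
fs_out = fs_in / M
       = 32000 / 5
       = 6400.0 Hz

6400.0 Hz


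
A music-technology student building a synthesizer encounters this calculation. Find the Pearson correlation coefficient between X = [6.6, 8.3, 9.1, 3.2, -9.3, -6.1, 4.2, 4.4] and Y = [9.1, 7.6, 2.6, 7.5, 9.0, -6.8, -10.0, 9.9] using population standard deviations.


Pearson correlation coefficient (population):
r = cov(X,Y) / (std(X) * std(Y))
Mean X = 2.55, Mean Y = 3.6125
Cov(X,Y) = 7.055625
Std(X) = 6.266777, Std(Y) = 7.28379
r = 0.1546

0.1546


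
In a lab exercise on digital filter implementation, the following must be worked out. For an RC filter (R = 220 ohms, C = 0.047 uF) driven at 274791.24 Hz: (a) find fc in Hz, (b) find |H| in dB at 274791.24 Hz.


Step 1 — cutoff frequency:
fc = 1 / (2*pi*R*C)
C = 0.047 uF = 4.7e-08 F
fc = 1 / (2*pi*220*4.7e-08)
   = 15392.161 Hz

Step 2 — magnitude at f = 274791.24 Hz:
|H(f)| = 1 / sqrt(1 + (f/fc)^2)
f/fc = 274791.24 / 15392.161 = 17.852674
|H| = 1 / sqrt(1 + 318.717969) = 0.0559264
|H|_dB = 20*log10(0.0559264) = -25.05 dB

fc = 15392.161 Hz; |H(274791.24 Hz)| = -25.05 dB


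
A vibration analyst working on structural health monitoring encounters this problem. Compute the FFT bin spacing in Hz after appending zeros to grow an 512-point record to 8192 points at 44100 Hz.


Frequency resolution after zero-padding:
N_padded = 512 * 16 = 8192
df = fs / N_padded
   = 44100 / 8192
   = 5.3833 Hz

5.3833 Hz


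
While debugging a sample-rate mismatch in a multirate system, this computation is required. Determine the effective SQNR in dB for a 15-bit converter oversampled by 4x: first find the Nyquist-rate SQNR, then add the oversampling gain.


Step 1 — baseline SQNR at Nyquist:
SQNR_base = 6.02*N + 1.76
          = 6.02*15 + 1.76
          = 92.06 dB

Step 2 — oversampling processing gain:
G = 10*log10(OSR) = 10*log10(4) = 6.02 dB

Step 3 — total:
SQNR_total = 92.06 + 6.02 = 98.08 dB

Base SQNR = 92.06 dB; oversampled SQNR = 98.08 dB


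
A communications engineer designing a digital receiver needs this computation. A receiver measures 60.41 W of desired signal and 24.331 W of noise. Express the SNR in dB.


SNR in decibels:
SNR = 10 * log10(Ps / Pn)
    = 10 * log10(60.41 / 24.331)
    = 10 * log10(2.4828)
    = 10 * 0.3949
    = 3.95 dB

3.95 dB


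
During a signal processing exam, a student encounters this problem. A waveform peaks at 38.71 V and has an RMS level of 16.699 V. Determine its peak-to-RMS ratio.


Crest factor is the ratio of peak to RMS:
CF = V_peak / V_rms
   = 38.71 / 16.699
   = 2.3181

2.3181


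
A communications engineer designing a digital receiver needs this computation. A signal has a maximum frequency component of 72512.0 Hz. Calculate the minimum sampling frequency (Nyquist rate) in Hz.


The Nyquist rate is twice the maximum frequency component.
fs_min = 2 * fmax
      = 2 * 72512.0
      = 145024.0 Hz

145024.0


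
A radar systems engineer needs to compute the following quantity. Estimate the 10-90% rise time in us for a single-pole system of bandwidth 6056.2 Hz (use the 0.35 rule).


Rise time from bandwidth relationship:
tr = 0.35 / BW
   = 0.35 / 6056.2
   = 5.779201479e-05 s
   = 57.792 us

57.792 us


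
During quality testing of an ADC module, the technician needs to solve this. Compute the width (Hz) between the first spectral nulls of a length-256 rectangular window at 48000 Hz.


Main lobe width for a rectangular window:
Width = 2 * fs / N
      = 2 * 48000 / 256
      = 96000 / 256
      = 375.0 Hz

375.0 Hz


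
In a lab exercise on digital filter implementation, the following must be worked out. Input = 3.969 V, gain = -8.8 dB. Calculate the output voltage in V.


Output voltage from dB gain:
V_out = V_in * 10^(gain_dB / 20)
      = 3.969 * 10^(-8.8 / 20)
      = 3.969 * 0.363078
      = 1.4411 V

1.4411 V


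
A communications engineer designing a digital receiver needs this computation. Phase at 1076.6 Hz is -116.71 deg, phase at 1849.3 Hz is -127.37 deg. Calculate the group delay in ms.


Group delay from phase difference:
tau = -d(phi)/d(omega)
d(phi) = -10.66 deg = -0.186052 rad
d(omega) = 2*pi*(1849.3 - 1076.6) = 4855.0173 rad/s
tau = -(-0.186052) / 4855.0173
    = 0.0383 ms

0.0383 ms


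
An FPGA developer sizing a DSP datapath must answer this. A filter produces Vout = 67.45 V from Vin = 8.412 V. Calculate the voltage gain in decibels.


Voltage gain in dB:
G = 20 * log10(Vout / Vin)
  = 20 * log10(67.45 / 8.412)
  = 20 * log10(8.018307)
  = 20 * 0.904083
  = 18.08 dB

18.08 dB


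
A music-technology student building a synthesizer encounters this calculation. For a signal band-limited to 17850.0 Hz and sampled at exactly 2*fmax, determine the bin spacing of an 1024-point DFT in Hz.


Step 1 — Nyquist sampling rate:
fs = 2 * fmax = 2 * 17850.0 = 35700.0 Hz

Step 2 — DFT bin spacing:
df = fs / N = 35700.0 / 1024 = 34.8633 Hz

34.8633 Hz


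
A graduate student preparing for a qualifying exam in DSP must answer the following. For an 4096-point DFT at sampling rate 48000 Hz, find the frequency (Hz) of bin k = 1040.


Frequency of DFT bin k:
f_k = k * fs / N
    = 1040 * 48000 / 4096
    = 49920000 / 4096
    = 12187.5 Hz

12187.5 Hz


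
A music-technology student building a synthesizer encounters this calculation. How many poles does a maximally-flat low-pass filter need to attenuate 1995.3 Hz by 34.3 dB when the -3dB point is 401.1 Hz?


Butterworth filter order formula:
n = log10(10^(A/10) - 1) / (2 * log10(f_stop/f_pass))
10^(34.3/10) - 1 = 2690.5348
f_stop/f_pass = 1995.3 / 401.1 = 4.9746
n = 2.4613 -> ceil = 3

3


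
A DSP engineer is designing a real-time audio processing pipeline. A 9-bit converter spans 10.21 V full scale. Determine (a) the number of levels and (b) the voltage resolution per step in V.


Step 1 — number of quantization levels:
L = 2^N = 2^9 = 512

Step 2 — LSB step size:
delta = Vfs / L
      = 10.21 / 512
      = 0.01994141 V

Levels = 512; step size = 0.01994141 V


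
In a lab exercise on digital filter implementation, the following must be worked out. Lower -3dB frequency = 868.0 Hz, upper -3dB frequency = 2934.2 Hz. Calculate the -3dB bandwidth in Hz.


Bandwidth is the difference of -3dB frequencies:
BW = f_high - f_low
   = 2934.2 - 868.0
   = 2066.2 Hz

2066.2 Hz


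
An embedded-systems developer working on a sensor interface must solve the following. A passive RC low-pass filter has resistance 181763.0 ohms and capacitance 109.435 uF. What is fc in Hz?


Cutoff frequency of a first-order RC filter:
fc = 1 / (2 * pi * R * C)
C = 109.435 uF = 0.000109435 F
fc = 1 / (2 * pi * 181763.0 * 0.000109435)
   = 1 / 124.98030861357
   = 0.008001 Hz

0.008001 Hz


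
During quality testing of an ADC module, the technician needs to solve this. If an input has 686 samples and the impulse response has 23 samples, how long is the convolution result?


Linear convolution output length:
L = N + M - 1
  = 686 + 23 - 1
  = 708 samples

708


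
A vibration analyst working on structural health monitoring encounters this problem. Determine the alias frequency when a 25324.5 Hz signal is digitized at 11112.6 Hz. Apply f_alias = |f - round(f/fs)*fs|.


Compute the nearest integer multiple of fs to the signal:
n = round(25324.5 / 11112.6) = 2
f_alias = |25324.5 - 2 * 11112.6|
        = |25324.5 - 22225.2|
        = 3099.3 Hz

3099.3


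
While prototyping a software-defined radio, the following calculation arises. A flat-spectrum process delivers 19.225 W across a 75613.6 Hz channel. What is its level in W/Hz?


Power spectral density:
PSD = P / BW
    = 19.225 / 75613.6
    = 0.00025425 W/Hz

0.00025425 W/Hz


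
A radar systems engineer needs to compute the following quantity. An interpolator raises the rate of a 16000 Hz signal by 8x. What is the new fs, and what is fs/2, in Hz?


Step 1 — output sample rate after interpolation by L:
fs_out = L * fs_in = 8 * 16000 = 128000 Hz

Step 2 — Nyquist frequency of the output stream:
f_Nyq = fs_out / 2 = 128000 / 2 = 64000.0 Hz

fs_out = 128000 Hz; f_Nyquist = 64000.0 Hz


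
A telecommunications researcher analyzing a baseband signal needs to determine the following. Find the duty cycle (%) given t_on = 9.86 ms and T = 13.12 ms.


Duty cycle as a percentage:
DC = (t_on / T) * 100
   = (9.86 / 13.12) * 100
   = 0.751524 * 100
   = 75.15 %

75.15 %


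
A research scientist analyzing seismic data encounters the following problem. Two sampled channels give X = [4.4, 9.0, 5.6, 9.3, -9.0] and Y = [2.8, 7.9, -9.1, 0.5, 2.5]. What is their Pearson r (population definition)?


Pearson correlation coefficient (population):
r = cov(X,Y) / (std(X) * std(Y))
Mean X = 3.86, Mean Y = 0.92
Cov(X,Y) = -0.6292
Std(X) = 6.703909, Std(Y) = 5.573652
r = -0.0168

-0.0168


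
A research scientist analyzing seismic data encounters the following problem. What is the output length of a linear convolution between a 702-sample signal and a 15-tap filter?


Linear convolution output length:
L = N + M - 1
  = 702 + 15 - 1
  = 716 samples

716


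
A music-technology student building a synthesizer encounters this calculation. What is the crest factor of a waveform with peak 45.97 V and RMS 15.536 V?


Crest factor is the ratio of peak to RMS:
CF = V_peak / V_rms
   = 45.97 / 15.536
   = 2.9589

2.9589


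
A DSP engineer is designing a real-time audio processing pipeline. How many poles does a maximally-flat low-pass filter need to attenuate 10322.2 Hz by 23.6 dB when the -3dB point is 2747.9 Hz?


Butterworth filter order formula:
n = log10(10^(A/10) - 1) / (2 * log10(f_stop/f_pass))
10^(23.6/10) - 1 = 228.0868
f_stop/f_pass = 10322.2 / 2747.9 = 3.7564
n = 2.0513 -> ceil = 3

3


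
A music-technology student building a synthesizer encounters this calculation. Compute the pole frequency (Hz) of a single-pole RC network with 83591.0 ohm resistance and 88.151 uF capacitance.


Cutoff frequency of a first-order RC filter:
fc = 1 / (2 * pi * R * C)
C = 88.151 uF = 8.8151e-05 F
fc = 1 / (2 * pi * 83591.0 * 8.8151e-05)
   = 1 / 46.29846926429
   = 0.021599 Hz

0.021599 Hz


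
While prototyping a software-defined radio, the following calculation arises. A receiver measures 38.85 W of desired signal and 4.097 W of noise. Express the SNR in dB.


SNR in decibels:
SNR = 10 * log10(Ps / Pn)
    = 10 * log10(38.85 / 4.097)
    = 10 * log10(9.4825)
    = 10 * 0.9769
    = 9.77 dB

9.77 dB


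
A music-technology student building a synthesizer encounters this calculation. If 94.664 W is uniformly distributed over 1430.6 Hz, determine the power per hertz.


Power spectral density:
PSD = P / BW
    = 94.664 / 1430.6
    = 0.06617084 W/Hz

0.06617084 W/Hz


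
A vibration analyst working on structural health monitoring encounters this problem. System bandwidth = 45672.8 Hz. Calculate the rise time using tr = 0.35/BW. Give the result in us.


Rise time from bandwidth relationship:
tr = 0.35 / BW
   = 0.35 / 45672.8
   = 7.663204358e-06 s
   = 7.6632 us

7.6632 us


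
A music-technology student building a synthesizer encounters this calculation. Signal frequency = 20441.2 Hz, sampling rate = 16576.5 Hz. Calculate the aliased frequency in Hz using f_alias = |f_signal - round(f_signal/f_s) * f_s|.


Compute the nearest integer multiple of fs to the signal:
n = round(20441.2 / 16576.5) = 1
f_alias = |20441.2 - 1 * 16576.5|
        = |20441.2 - 16576.5|
        = 3864.7 Hz

3864.7


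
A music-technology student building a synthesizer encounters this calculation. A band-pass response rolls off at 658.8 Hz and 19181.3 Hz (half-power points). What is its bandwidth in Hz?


Bandwidth is the difference of -3dB frequencies:
BW = f_high - f_low
   = 19181.3 - 658.8
   = 18522.5 Hz

18522.5 Hz


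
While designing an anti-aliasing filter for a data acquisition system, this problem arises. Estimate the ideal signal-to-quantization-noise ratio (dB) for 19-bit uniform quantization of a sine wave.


Theoretical SNR for a full-scale sinusoid:
SNR = 6.02 * N + 1.76
    = 6.02 * 19 + 1.76
    = 114.38 + 1.76
    = 116.14 dB

116.14 dB


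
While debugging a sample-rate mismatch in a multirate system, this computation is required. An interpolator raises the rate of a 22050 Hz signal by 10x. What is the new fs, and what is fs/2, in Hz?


Step 1 — output sample rate after interpolation by L:
fs_out = L * fs_in = 10 * 22050 = 220500 Hz

Step 2 — Nyquist frequency of the output stream:
f_Nyq = fs_out / 2 = 220500 / 2 = 110250.0 Hz

fs_out = 220500 Hz; f_Nyquist = 110250.0 Hz


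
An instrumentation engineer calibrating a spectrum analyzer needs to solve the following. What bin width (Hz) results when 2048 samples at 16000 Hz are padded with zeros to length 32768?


Frequency resolution after zero-padding:
N_padded = 2048 * 16 = 32768
df = fs / N_padded
   = 16000 / 32768
   = 0.4883 Hz

0.4883 Hz


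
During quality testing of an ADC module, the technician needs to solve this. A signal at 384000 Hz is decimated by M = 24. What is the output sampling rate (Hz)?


Decimation reduces the sample rate:
fs_out = fs_in / M
       = 384000 / 24
       = 16000.0 Hz

16000.0 Hz


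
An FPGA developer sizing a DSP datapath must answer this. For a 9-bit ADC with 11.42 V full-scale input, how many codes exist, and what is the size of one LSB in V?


Step 1 — number of quantization levels:
L = 2^N = 2^9 = 512

Step 2 — LSB step size:
delta = Vfs / L
      = 11.42 / 512
      = 0.02230469 V

Levels = 512; step size = 0.02230469 V


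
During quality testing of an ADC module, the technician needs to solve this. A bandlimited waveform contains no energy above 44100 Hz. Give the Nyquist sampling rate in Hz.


The Nyquist rate is twice the maximum frequency component.
fs_min = 2 * fmax
      = 2 * 44100
      = 88200 Hz

88200


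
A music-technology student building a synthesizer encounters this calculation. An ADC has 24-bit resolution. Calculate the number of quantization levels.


Number of quantization levels = 2^N
= 2^24
= 16777216

16777216


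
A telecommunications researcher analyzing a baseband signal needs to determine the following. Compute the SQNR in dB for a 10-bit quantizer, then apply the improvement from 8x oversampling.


Step 1 — baseline SQNR at Nyquist:
SQNR_base = 6.02*N + 1.76
          = 6.02*10 + 1.76
          = 61.96 dB

Step 2 — oversampling processing gain:
G = 10*log10(OSR) = 10*log10(8) = 9.03 dB

Step 3 — total:
SQNR_total = 61.96 + 9.03 = 70.99 dB

Base SQNR = 61.96 dB; oversampled SQNR = 70.99 dB


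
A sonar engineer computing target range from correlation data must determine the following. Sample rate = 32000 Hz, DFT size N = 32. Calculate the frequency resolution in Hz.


DFT frequency resolution:
df = fs / N
   = 32000 / 32
   = 1000.0 Hz

1000.0 Hz


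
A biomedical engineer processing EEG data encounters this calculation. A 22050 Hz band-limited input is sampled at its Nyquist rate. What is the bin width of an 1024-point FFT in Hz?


Step 1 — Nyquist sampling rate:
fs = 2 * fmax = 2 * 22050 = 44100 Hz

Step 2 — DFT bin spacing:
df = fs / N = 44100 / 1024 = 43.0664 Hz

43.0664 Hz


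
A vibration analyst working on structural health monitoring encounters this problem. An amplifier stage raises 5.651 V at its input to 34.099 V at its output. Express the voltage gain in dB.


Voltage gain in dB:
G = 20 * log10(Vout / Vin)
  = 20 * log10(34.099 / 5.651)
  = 20 * log10(6.034153)
  = 20 * 0.780616
  = 15.61 dB

15.61 dB


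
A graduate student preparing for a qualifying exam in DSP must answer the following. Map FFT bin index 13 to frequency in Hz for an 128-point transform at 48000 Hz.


Frequency of DFT bin k:
f_k = k * fs / N
    = 13 * 48000 / 128
    = 624000 / 128
    = 4875.0 Hz

4875.0 Hz


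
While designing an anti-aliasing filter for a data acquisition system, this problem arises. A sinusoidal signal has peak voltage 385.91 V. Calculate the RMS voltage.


RMS voltage for a sinusoidal waveform:
V_rms = V_peak / sqrt(2)
      = 385.91 / 1.414214
      = 272.88 V

272.88 V


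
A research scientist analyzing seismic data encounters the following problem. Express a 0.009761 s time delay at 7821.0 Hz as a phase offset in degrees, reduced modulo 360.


Phase shift from frequency and time delay:
phi = 360 * f * t_delay
    = 360 * 7821.0 * 0.009761
    = 27482.68 degrees
    mod 360 = 122.68 degrees

122.68 degrees


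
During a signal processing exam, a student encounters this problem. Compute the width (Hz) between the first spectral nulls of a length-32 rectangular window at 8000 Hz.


Main lobe width for a rectangular window:
Width = 2 * fs / N
      = 2 * 8000 / 32
      = 16000 / 32
      = 500.0 Hz

500.0 Hz


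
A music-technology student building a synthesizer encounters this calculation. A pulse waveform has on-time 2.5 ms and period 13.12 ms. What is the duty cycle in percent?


Duty cycle as a percentage:
DC = (t_on / T) * 100
   = (2.5 / 13.12) * 100
   = 0.190549 * 100
   = 19.05 %

19.05 %


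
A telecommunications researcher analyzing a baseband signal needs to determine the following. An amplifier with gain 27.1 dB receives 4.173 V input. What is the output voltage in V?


Output voltage from dB gain:
V_out = V_in * 10^(gain_dB / 20)
      = 4.173 * 10^(27.1 / 20)
      = 4.173 * 22.646443
      = 94.5036 V

94.5036 V


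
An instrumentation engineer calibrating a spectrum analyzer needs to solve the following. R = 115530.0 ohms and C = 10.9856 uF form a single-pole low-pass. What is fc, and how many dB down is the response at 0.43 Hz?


Step 1 — cutoff frequency:
fc = 1 / (2*pi*R*C)
C = 10.9856 uF = 1.09856e-05 F
fc = 1 / (2*pi*115530.0*1.09856e-05)
   = 0.125401 Hz

Step 2 — magnitude at f = 0.43 Hz:
|H(f)| = 1 / sqrt(1 + (f/fc)^2)
f/fc = 0.43 / 0.125401 = 3.429
|H| = 1 / sqrt(1 + 11.758041) = 0.2799677
|H|_dB = 20*log10(0.2799677) = -11.06 dB

fc = 0.125401 Hz; |H(0.43 Hz)| = -11.06 dB


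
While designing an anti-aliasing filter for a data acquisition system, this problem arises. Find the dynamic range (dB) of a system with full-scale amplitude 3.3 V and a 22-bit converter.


Dynamic range from full-scale to LSB:
V_min = V_max / 2^bits = 3.3 / 2^22
DR = 20 * log10(V_max / V_min)
   = 20 * log10(2^22)
   = 20 * 22 * log10(2)
   = 132.45 dB

132.45 dB


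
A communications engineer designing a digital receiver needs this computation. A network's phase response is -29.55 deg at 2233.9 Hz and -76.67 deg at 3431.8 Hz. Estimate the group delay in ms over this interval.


Group delay from phase difference:
tau = -d(phi)/d(omega)
d(phi) = -47.12 deg = -0.822399 rad
d(omega) = 2*pi*(3431.8 - 2233.9) = 7526.6277 rad/s
tau = -(-0.822399) / 7526.6277
    = 0.1093 ms

0.1093 ms


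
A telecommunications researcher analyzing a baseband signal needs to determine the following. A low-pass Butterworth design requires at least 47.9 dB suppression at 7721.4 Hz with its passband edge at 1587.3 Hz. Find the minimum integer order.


Butterworth filter order formula:
n = log10(10^(A/10) - 1) / (2 * log10(f_stop/f_pass))
10^(47.9/10) - 1 = 61658.5002
f_stop/f_pass = 7721.4 / 1587.3 = 4.8645
n = 3.486 -> ceil = 4

4


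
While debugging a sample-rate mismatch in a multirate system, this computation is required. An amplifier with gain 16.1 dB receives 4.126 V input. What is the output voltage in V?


Output voltage from dB gain:
V_out = V_in * 10^(gain_dB / 20)
      = 4.126 * 10^(16.1 / 20)
      = 4.126 * 6.382635
      = 26.3348 V

26.3348 V


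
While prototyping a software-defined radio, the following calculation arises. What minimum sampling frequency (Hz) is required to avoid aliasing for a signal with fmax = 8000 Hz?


The Nyquist rate is twice the maximum frequency component.
fs_min = 2 * fmax
      = 2 * 8000
      = 16000 Hz

16000


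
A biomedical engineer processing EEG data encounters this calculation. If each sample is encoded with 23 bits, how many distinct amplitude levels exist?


Number of quantization levels = 2^N
= 2^23
= 8388608

8388608


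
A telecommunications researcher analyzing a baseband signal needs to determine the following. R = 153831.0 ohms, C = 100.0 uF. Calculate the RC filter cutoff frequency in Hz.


Cutoff frequency of a first-order RC filter:
fc = 1 / (2 * pi * R * C)
C = 100.0 uF = 0.0001 F
fc = 1 / (2 * pi * 153831.0 * 0.0001)
   = 1 / 96.654867898874
   = 0.010346 Hz

0.010346 Hz


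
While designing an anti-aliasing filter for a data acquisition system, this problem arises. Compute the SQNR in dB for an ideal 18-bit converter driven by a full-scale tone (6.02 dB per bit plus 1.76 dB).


Theoretical SNR for a full-scale sinusoid:
SNR = 6.02 * N + 1.76
    = 6.02 * 18 + 1.76
    = 108.36 + 1.76
    = 110.12 dB

110.12 dB


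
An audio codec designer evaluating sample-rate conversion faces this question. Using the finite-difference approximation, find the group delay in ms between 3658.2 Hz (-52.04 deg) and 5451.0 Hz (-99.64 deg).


Group delay from phase difference:
tau = -d(phi)/d(omega)
d(phi) = -47.6 deg = -0.830777 rad
d(omega) = 2*pi*(5451.0 - 3658.2) = 11264.4946 rad/s
tau = -(-0.830777) / 11264.4946
    = 0.0738 ms

0.0738 ms


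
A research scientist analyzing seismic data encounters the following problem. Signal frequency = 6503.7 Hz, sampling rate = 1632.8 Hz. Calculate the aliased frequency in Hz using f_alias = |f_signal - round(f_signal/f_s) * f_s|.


Compute the nearest integer multiple of fs to the signal:
n = round(6503.7 / 1632.8) = 4
f_alias = |6503.7 - 4 * 1632.8|
        = |6503.7 - 6531.2|
        = 27.5 Hz

27.5


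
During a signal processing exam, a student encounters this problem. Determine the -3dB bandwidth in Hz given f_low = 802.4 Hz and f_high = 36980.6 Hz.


Bandwidth is the difference of -3dB frequencies:
BW = f_high - f_low
   = 36980.6 - 802.4
   = 36178.2 Hz

36178.2 Hz


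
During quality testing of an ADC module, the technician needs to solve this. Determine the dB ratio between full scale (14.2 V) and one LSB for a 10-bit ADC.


Dynamic range from full-scale to LSB:
V_min = V_max / 2^bits = 14.2 / 2^10
DR = 20 * log10(V_max / V_min)
   = 20 * log10(2^10)
   = 20 * 10 * log10(2)
   = 60.21 dB

60.21 dB


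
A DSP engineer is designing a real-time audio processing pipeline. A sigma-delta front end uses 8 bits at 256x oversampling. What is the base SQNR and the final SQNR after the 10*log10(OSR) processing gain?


Step 1 — baseline SQNR at Nyquist:
SQNR_base = 6.02*N + 1.76
          = 6.02*8 + 1.76
          = 49.92 dB

Step 2 — oversampling processing gain:
G = 10*log10(OSR) = 10*log10(256) = 24.08 dB

Step 3 — total:
SQNR_total = 49.92 + 24.08 = 74.0 dB

Base SQNR = 49.92 dB; oversampled SQNR = 74.0 dB


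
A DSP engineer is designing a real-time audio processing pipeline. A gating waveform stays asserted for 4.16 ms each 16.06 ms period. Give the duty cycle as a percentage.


Duty cycle as a percentage:
DC = (t_on / T) * 100
   = (4.16 / 16.06) * 100
   = 0.259029 * 100
   = 25.9 %

25.9 %


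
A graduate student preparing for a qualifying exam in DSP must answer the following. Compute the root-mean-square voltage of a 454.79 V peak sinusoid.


RMS voltage for a sinusoidal waveform:
V_rms = V_peak / sqrt(2)
      = 454.79 / 1.414214
      = 321.585 V

321.585 V


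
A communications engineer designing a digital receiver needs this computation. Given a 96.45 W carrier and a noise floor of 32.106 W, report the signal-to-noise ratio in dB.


SNR in decibels:
SNR = 10 * log10(Ps / Pn)
    = 10 * log10(96.45 / 32.106)
    = 10 * log10(3.0041)
    = 10 * 0.4777
    = 4.78 dB

4.78 dB


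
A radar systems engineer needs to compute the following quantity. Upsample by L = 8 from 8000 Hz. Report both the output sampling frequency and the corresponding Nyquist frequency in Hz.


Step 1 — output sample rate after interpolation by L:
fs_out = L * fs_in = 8 * 8000 = 64000 Hz

Step 2 — Nyquist frequency of the output stream:
f_Nyq = fs_out / 2 = 64000 / 2 = 32000.0 Hz

fs_out = 64000 Hz; f_Nyquist = 32000.0 Hz


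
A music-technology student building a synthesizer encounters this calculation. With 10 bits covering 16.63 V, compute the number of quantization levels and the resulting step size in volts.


Step 1 — number of quantization levels:
L = 2^N = 2^10 = 1024

Step 2 — LSB step size:
delta = Vfs / L
      = 16.63 / 1024
      = 0.01624023 V

Levels = 1024; step size = 0.01624023 V


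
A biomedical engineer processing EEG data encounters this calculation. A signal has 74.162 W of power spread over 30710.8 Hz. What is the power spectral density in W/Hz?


Power spectral density:
PSD = P / BW
    = 74.162 / 30710.8
    = 0.00241485 W/Hz

0.00241485 W/Hz


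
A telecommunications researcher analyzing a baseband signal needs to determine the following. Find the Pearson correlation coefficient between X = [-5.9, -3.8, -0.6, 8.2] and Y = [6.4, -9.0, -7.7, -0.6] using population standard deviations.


Pearson correlation coefficient (population):
r = cov(X,Y) / (std(X) * std(Y))
Mean X = -0.525, Mean Y = -2.725
Cov(X,Y) = -2.395625
Std(X) = 5.379301, Std(Y) = 6.162538
r = -0.0723

-0.0723


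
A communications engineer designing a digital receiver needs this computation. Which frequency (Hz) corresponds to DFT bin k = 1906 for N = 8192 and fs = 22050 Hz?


Frequency of DFT bin k:
f_k = k * fs / N
    = 1906 * 22050 / 8192
    = 42027300 / 8192
    = 5130.286 Hz

5130.286 Hz


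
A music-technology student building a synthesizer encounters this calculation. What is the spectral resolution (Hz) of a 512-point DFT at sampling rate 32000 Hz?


DFT frequency resolution:
df = fs / N
   = 32000 / 512
   = 62.5 Hz

62.5 Hz


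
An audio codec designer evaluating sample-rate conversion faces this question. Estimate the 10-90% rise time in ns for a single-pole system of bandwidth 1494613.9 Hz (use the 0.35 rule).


Rise time from bandwidth relationship:
tr = 0.35 / BW
   = 0.35 / 1494613.9
   = 2.341741904e-07 s
   = 234.1742 ns

234.1742 ns


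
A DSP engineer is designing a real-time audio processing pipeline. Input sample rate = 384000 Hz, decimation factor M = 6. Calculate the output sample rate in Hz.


Decimation reduces the sample rate:
fs_out = fs_in / M
       = 384000 / 6
       = 64000.0 Hz

64000.0 Hz


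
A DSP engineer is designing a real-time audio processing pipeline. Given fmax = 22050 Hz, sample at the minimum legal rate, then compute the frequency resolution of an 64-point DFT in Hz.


Step 1 — Nyquist sampling rate:
fs = 2 * fmax = 2 * 22050 = 44100 Hz

Step 2 — DFT bin spacing:
df = fs / N = 44100 / 64 = 689.0625 Hz

689.0625 Hz


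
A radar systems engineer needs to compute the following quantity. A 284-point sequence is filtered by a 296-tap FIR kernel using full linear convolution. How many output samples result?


Linear convolution output length:
L = N + M - 1
  = 284 + 296 - 1
  = 579 samples

579


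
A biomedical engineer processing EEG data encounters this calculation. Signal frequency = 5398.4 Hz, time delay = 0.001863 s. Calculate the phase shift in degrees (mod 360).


Phase shift from frequency and time delay:
phi = 360 * f * t_delay
    = 360 * 5398.4 * 0.001863
    = 3620.6 degrees
    mod 360 = 20.6 degrees

20.6 degrees


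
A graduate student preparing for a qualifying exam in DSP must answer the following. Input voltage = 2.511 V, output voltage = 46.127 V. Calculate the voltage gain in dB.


Voltage gain in dB:
G = 20 * log10(Vout / Vin)
  = 20 * log10(46.127 / 2.511)
  = 20 * log10(18.369972)
  = 20 * 1.264108
  = 25.28 dB

25.28 dB


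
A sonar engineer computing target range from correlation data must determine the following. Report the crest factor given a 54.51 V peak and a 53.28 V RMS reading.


Crest factor is the ratio of peak to RMS:
CF = V_peak / V_rms
   = 54.51 / 53.28
   = 1.0231

1.0231


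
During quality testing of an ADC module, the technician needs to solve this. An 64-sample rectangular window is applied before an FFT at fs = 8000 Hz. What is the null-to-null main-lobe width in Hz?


Main lobe width for a rectangular window:
Width = 2 * fs / N
      = 2 * 8000 / 64
      = 16000 / 64
      = 250.0 Hz

250.0 Hz


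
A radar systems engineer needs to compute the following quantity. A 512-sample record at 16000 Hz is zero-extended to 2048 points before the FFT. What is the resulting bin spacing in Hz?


Frequency resolution after zero-padding:
N_padded = 512 * 4 = 2048
df = fs / N_padded
   = 16000 / 2048
   = 7.8125 Hz

7.8125 Hz


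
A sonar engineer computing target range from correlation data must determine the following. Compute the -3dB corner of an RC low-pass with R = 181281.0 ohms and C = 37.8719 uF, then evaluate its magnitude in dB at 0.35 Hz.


Step 1 — cutoff frequency:
fc = 1 / (2*pi*R*C)
C = 37.8719 uF = 3.78719e-05 F
fc = 1 / (2*pi*181281.0*3.78719e-05)
   = 0.023182 Hz

Step 2 — magnitude at f = 0.35 Hz:
|H(f)| = 1 / sqrt(1 + (f/fc)^2)
f/fc = 0.35 / 0.023182 = 15.097921
|H| = 1 / sqrt(1 + 227.947219) = 0.0660895
|H|_dB = 20*log10(0.0660895) = -23.6 dB

fc = 0.023182 Hz; |H(0.35 Hz)| = -23.6 dB


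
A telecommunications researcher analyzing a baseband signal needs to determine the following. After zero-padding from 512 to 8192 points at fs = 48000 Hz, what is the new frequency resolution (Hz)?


Frequency resolution after zero-padding:
N_padded = 512 * 16 = 8192
df = fs / N_padded
   = 48000 / 8192
   = 5.8594 Hz

5.8594 Hz


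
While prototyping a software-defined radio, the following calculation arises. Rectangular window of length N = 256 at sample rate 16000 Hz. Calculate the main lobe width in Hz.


Main lobe width for a rectangular window:
Width = 2 * fs / N
      = 2 * 16000 / 256
      = 32000 / 256
      = 125.0 Hz

125.0 Hz


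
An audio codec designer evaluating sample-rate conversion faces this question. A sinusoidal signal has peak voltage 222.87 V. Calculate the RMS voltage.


RMS voltage for a sinusoidal waveform:
V_rms = V_peak / sqrt(2)
      = 222.87 / 1.414214
      = 157.593 V

157.593 V


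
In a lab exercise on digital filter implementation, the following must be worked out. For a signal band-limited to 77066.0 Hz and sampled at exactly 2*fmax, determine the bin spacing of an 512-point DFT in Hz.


Step 1 — Nyquist sampling rate:
fs = 2 * fmax = 2 * 77066.0 = 154132.0 Hz

Step 2 — DFT bin spacing:
df = fs / N = 154132.0 / 512 = 301.0391 Hz

301.0391 Hz


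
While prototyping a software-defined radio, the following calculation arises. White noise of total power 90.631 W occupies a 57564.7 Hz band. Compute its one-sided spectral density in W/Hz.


Power spectral density:
PSD = P / BW
    = 90.631 / 57564.7
    = 0.00157442 W/Hz

0.00157442 W/Hz


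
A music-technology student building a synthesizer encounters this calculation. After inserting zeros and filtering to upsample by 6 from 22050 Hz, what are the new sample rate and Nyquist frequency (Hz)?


Step 1 — output sample rate after interpolation by L:
fs_out = L * fs_in = 6 * 22050 = 132300 Hz

Step 2 — Nyquist frequency of the output stream:
f_Nyq = fs_out / 2 = 132300 / 2 = 66150.0 Hz

fs_out = 132300 Hz; f_Nyquist = 66150.0 Hz


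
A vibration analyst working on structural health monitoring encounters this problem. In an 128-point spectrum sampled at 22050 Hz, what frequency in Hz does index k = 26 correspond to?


Frequency of DFT bin k:
f_k = k * fs / N
    = 26 * 22050 / 128
    = 573300 / 128
    = 4478.906 Hz

4478.906 Hz


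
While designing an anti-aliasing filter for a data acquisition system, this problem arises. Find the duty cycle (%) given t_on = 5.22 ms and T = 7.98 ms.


Duty cycle as a percentage:
DC = (t_on / T) * 100
   = (5.22 / 7.98) * 100
   = 0.654135 * 100
   = 65.41 %

65.41 %


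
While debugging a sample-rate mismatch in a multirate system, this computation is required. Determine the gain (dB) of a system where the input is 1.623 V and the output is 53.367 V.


Voltage gain in dB:
G = 20 * log10(Vout / Vin)
  = 20 * log10(53.367 / 1.623)
  = 20 * log10(32.881701)
  = 20 * 1.516954
  = 30.34 dB

30.34 dB


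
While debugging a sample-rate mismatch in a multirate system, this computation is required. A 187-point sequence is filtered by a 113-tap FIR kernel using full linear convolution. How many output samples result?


Linear convolution output length:
L = N + M - 1
  = 187 + 113 - 1
  = 299 samples

299


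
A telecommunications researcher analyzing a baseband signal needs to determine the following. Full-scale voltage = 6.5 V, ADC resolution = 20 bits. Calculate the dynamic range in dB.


Dynamic range from full-scale to LSB:
V_min = V_max / 2^bits = 6.5 / 2^20
DR = 20 * log10(V_max / V_min)
   = 20 * log10(2^20)
   = 20 * 20 * log10(2)
   = 120.41 dB

120.41 dB


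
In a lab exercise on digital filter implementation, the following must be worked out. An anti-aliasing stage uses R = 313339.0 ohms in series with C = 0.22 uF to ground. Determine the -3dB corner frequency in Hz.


Cutoff frequency of a first-order RC filter:
fc = 1 / (2 * pi * R * C)
C = 0.22 uF = 2.2e-07 F
fc = 1 / (2 * pi * 313339.0 * 2.2e-07)
   = 1 / 0.4331287402126
   = 2.308782 Hz

2.308782 Hz


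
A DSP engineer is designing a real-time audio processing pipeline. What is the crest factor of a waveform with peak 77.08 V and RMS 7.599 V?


Crest factor is the ratio of peak to RMS:
CF = V_peak / V_rms
   = 77.08 / 7.599
   = 10.1434

10.1434


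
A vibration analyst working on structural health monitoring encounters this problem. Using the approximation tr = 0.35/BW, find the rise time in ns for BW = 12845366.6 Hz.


Rise time from bandwidth relationship:
tr = 0.35 / BW
   = 0.35 / 12845366.6
   = 2.724717876e-08 s
   = 27.2472 ns

27.2472 ns


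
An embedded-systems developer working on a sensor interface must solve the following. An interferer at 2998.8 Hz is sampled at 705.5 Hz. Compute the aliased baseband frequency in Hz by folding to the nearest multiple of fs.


Compute the nearest integer multiple of fs to the signal:
n = round(2998.8 / 705.5) = 4
f_alias = |2998.8 - 4 * 705.5|
        = |2998.8 - 2822.0|
        = 176.8 Hz

176.8


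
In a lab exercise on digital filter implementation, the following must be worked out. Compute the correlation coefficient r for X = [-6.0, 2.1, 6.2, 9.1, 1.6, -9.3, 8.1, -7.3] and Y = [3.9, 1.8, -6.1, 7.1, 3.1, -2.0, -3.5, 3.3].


Pearson correlation coefficient (population):
r = cov(X,Y) / (std(X) * std(Y))
Mean X = 0.5625, Mean Y = 0.95
Cov(X,Y) = -3.248125
Std(X) = 6.773835, Std(Y) = 4.117038
r = -0.1165

-0.1165


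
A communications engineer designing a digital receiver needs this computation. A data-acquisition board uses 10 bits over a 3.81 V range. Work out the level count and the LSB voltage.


Step 1 — number of quantization levels:
L = 2^N = 2^10 = 1024

Step 2 — LSB step size:
delta = Vfs / L
      = 3.81 / 1024
      = 0.0037207 V

Levels = 1024; step size = 0.0037207 V
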